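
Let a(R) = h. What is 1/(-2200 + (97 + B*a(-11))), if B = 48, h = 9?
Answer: -1/1671 ≈ -0.00059844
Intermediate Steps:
a(R) = 9
1/(-2200 + (97 + B*a(-11))) = 1/(-2200 + (97 + 48*9)) = 1/(-2200 + (97 + 432)) = 1/(-2200 + 529) = 1/(-1671) = -1/1671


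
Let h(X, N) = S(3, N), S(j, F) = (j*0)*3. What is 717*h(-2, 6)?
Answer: 0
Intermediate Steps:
S(j, F) = 0 (S(j, F) = 0*3 = 0)
h(X, N) = 0
717*h(-2, 6) = 717*0 = 0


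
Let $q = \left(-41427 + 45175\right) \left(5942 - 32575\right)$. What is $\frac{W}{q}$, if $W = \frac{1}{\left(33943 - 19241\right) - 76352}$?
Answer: $\frac{1}{6153932838600} \approx 1.625 \cdot 10^{-13}$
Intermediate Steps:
$q = -99820484$ ($q = 3748 \left(-26633\right) = -99820484$)
$W = - \frac{1}{61650}$ ($W = \frac{1}{14702 - 76352} = \frac{1}{-61650} = - \frac{1}{61650} \approx -1.6221 \cdot 10^{-5}$)
$\frac{W}{q} = - \frac{1}{61650 \left(-99820484\right)} = \left(- \frac{1}{61650}\right) \left(- \frac{1}{99820484}\right) = \frac{1}{6153932838600}$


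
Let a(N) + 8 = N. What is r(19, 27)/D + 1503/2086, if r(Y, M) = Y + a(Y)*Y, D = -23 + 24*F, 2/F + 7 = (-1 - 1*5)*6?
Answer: -18892533/2163182 ≈ -8.7337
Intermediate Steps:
F = -2/43 (F = 2/(-7 + (-1 - 1*5)*6) = 2/(-7 + (-1 - 5)*6) = 2/(-7 - 6*6) = 2/(-7 - 36) = 2/(-43) = 2*(-1/43) = -2/43 ≈ -0.046512)
a(N) = -8 + N
D = -1037/43 (D = -23 + 24*(-2/43) = -23 - 48/43 = -1037/43 ≈ -24.116)
r(Y, M) = Y + Y*(-8 + Y) (r(Y, M) = Y + (-8 + Y)*Y = Y + Y*(-8 + Y))
r(19, 27)/D + 1503/2086 = (19*(-7 + 19))/(-1037/43) + 1503/2086 = (19*12)*(-43/1037) + 1503*(1/2086) = 228*(-43/1037) + 1503/2086 = -9804/1037 + 1503/2086 = -18892533/2163182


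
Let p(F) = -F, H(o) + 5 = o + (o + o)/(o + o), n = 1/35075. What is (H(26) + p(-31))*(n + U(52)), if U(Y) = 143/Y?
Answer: 20448937/140300 ≈ 145.75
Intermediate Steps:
n = 1/35075 ≈ 2.8510e-5
H(o) = -4 + o (H(o) = -5 + (o + (o + o)/(o + o)) = -5 + (o + (2*o)/((2*o))) = -5 + (o + (2*o)*(1/(2*o))) = -5 + (o + 1) = -5 + (1 + o) = -4 + o)
(H(26) + p(-31))*(n + U(52)) = ((-4 + 26) - 1*(-31))*(1/35075 + 143/52) = (22 + 31)*(1/35075 + 143*(1/52)) = 53*(1/35075 + 11/4) = 53*(385829/140300) = 20448937/140300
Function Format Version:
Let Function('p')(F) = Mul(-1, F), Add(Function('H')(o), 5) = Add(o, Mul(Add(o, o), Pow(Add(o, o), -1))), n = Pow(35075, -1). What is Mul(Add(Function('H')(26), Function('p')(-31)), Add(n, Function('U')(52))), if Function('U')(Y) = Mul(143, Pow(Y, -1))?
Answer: Rational(20448937, 140300) ≈ 145.75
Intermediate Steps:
n = Rational(1, 35075) ≈ 2.8510e-5
Function('H')(o) = Add(-4, o) (Function('H')(o) = Add(-5, Add(o, Mul(Add(o, o), Pow(Add(o, o), -1)))) = Add(-5, Add(o, Mul(Mul(2, o), Pow(Mul(2, o), -1)))) = Add(-5, Add(o, Mul(Mul(2, o), Mul(Rational(1, 2), Pow(o, -1))))) = Add(-5, Add(o, 1)) = Add(-5, Add(1, o)) = Add(-4, o))
Mul(Add(Function('H')(26), Function('p')(-31)), Add(n, Function('U')(52))) = Mul(Add(Add(-4, 26), Mul(-1, -31)), Add(Rational(1, 35075), Mul(143, Pow(52, -1)))) = Mul(Add(22, 31), Add(Rational(1, 35075), Mul(143, Rational(1, 52)))) = Mul(53, Add(Rational(1, 35075), Rational(11, 4))) = Mul(53, Rational(385829, 140300)) = Rational(20448937, 140300)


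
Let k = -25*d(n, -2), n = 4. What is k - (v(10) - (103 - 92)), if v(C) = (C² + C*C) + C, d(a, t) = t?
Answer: -149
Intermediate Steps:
v(C) = C + 2*C² (v(C) = (C² + C²) + C = 2*C² + C = C + 2*C²)
k = 50 (k = -25*(-2) = 50)
k - (v(10) - (103 - 92)) = 50 - (10*(1 + 2*10) - (103 - 92)) = 50 - (10*(1 + 20) - 1*11) = 50 - (10*21 - 11) = 50 - (210 - 11) = 50 - 1*199 = 50 - 199 = -149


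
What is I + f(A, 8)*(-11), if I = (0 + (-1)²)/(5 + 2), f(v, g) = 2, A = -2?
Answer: -153/7 ≈ -21.857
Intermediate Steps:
I = ⅐ (I = (0 + 1)/7 = 1*(⅐) = ⅐ ≈ 0.14286)
I + f(A, 8)*(-11) = ⅐ + 2*(-11) = ⅐ - 22 = -153/7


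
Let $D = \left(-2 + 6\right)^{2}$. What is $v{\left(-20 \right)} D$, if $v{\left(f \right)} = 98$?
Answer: $1568$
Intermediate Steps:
$D = 16$ ($D = 4^{2} = 16$)
$v{\left(-20 \right)} D = 98 \cdot 16 = 1568$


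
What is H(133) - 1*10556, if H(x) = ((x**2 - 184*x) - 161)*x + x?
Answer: -933975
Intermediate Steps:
H(x) = x + x*(-161 + x**2 - 184*x) (H(x) = (-161 + x**2 - 184*x)*x + x = x*(-161 + x**2 - 184*x) + x = x + x*(-161 + x**2 - 184*x))
H(133) - 1*10556 = 133*(-160 + 133**2 - 184*133) - 1*10556 = 133*(-160 + 17689 - 24472) - 10556 = 133*(-6943) - 10556 = -923419 - 10556 = -933975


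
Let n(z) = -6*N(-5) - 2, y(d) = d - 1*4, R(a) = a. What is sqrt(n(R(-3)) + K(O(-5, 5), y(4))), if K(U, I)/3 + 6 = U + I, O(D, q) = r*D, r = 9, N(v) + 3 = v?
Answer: I*sqrt(107) ≈ 10.344*I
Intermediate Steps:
N(v) = -3 + v
O(D, q) = 9*D
y(d) = -4 + d (y(d) = d - 4 = -4 + d)
n(z) = 46 (n(z) = -6*(-3 - 5) - 2 = -6*(-8) - 2 = 48 - 2 = 46)
K(U, I) = -18 + 3*I + 3*U (K(U, I) = -18 + 3*(U + I) = -18 + 3*(I + U) = -18 + (3*I + 3*U) = -18 + 3*I + 3*U)
sqrt(n(R(-3)) + K(O(-5, 5), y(4))) = sqrt(46 + (-18 + 3*(-4 + 4) + 3*(9*(-5)))) = sqrt(46 + (-18 + 3*0 + 3*(-45))) = sqrt(46 + (-18 + 0 - 135)) = sqrt(46 - 153) = sqrt(-107) = I*sqrt(107)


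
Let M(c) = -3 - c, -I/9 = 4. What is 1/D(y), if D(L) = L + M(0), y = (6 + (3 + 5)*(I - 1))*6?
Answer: -1/1743 ≈ -0.00057372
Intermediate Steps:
I = -36 (I = -9*4 = -36)
y = -1740 (y = (6 + (3 + 5)*(-36 - 1))*6 = (6 + 8*(-37))*6 = (6 - 296)*6 = -290*6 = -1740)
D(L) = -3 + L (D(L) = L + (-3 - 1*0) = L + (-3 + 0) = L - 3 = -3 + L)
1/D(y) = 1/(-3 - 1740) = 1/(-1743) = -1/1743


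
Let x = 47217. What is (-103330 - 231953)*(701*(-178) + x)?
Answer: 26004884763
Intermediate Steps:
(-103330 - 231953)*(701*(-178) + x) = (-103330 - 231953)*(701*(-178) + 47217) = -335283*(-124778 + 47217) = -335283*(-77561) = 26004884763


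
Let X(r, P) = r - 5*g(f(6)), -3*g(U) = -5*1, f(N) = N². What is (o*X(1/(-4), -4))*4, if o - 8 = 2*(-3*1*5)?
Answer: 2266/3 ≈ 755.33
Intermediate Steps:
g(U) = 5/3 (g(U) = -(-5)/3 = -⅓*(-5) = 5/3)
X(r, P) = -25/3 + r (X(r, P) = r - 5*5/3 = r - 25/3 = -25/3 + r)
o = -22 (o = 8 + 2*(-3*1*5) = 8 + 2*(-3*5) = 8 + 2*(-15) = 8 - 30 = -22)
(o*X(1/(-4), -4))*4 = -22*(-25/3 + 1/(-4))*4 = -22*(-25/3 - ¼)*4 = -22*(-103/12)*4 = (1133/6)*4 = 2266/3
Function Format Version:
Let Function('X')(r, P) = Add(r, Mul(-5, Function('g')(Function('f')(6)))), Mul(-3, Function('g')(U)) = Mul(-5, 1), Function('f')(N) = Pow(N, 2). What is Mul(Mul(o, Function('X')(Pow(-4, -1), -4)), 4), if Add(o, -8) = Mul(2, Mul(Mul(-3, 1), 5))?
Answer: Rational(2266, 3) ≈ 755.33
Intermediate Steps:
Function('g')(U) = Rational(5, 3) (Function('g')(U) = Mul(Rational(-1, 3), Mul(-5, 1)) = Mul(Rational(-1, 3), -5) = Rational(5, 3))
Function('X')(r, P) = Add(Rational(-25, 3), r) (Function('X')(r, P) = Add(r, Mul(-5, Rational(5, 3))) = Add(r, Rational(-25, 3)) = Add(Rational(-25, 3), r))
o = -22 (o = Add(8, Mul(2, Mul(Mul(-3, 1), 5))) = Add(8, Mul(2, Mul(-3, 5))) = Add(8, Mul(2, -15)) = Add(8, -30) = -22)
Mul(Mul(o, Function('X')(Pow(-4, -1), -4)), 4) = Mul(Mul(-22, Add(Rational(-25, 3), Pow(-4, -1))), 4) = Mul(Mul(-22, Add(Rational(-25, 3), Rational(-1, 4))), 4) = Mul(Mul(-22, Rational(-103, 12)), 4) = Mul(Rational(1133, 6), 4) = Rational(2266, 3)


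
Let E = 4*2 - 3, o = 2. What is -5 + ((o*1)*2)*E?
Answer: 15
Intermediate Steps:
E = 5 (E = 8 - 3 = 5)
-5 + ((o*1)*2)*E = -5 + ((2*1)*2)*5 = -5 + (2*2)*5 = -5 + 4*5 = -5 + 20 = 15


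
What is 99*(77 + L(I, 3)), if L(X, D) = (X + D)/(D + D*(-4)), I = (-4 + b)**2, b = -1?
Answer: 7315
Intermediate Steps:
I = 25 (I = (-4 - 1)**2 = (-5)**2 = 25)
L(X, D) = -(D + X)/(3*D) (L(X, D) = (D + X)/(D - 4*D) = (D + X)/((-3*D)) = (D + X)*(-1/(3*D)) = -(D + X)/(3*D))
99*(77 + L(I, 3)) = 99*(77 + (1/3)*(-1*3 - 1*25)/3) = 99*(77 + (1/3)*(1/3)*(-3 - 25)) = 99*(77 + (1/3)*(1/3)*(-28)) = 99*(77 - 28/9) = 99*(665/9) = 7315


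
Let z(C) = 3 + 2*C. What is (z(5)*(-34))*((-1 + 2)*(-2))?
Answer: 884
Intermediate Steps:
(z(5)*(-34))*((-1 + 2)*(-2)) = ((3 + 2*5)*(-34))*((-1 + 2)*(-2)) = ((3 + 10)*(-34))*(1*(-2)) = (13*(-34))*(-2) = -442*(-2) = 884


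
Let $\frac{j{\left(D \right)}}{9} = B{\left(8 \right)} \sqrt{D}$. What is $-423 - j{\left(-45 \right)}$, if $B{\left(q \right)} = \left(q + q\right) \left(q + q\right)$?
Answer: $-423 - 6912 i \sqrt{5} \approx -423.0 - 15456.0 i$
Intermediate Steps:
$B{\left(q \right)} = 4 q^{2}$ ($B{\left(q \right)} = 2 q 2 q = 4 q^{2}$)
$j{\left(D \right)} = 2304 \sqrt{D}$ ($j{\left(D \right)} = 9 \cdot 4 \cdot 8^{2} \sqrt{D} = 9 \cdot 4 \cdot 64 \sqrt{D} = 9 \cdot 256 \sqrt{D} = 2304 \sqrt{D}$)
$-423 - j{\left(-45 \right)} = -423 - 2304 \sqrt{-45} = -423 - 2304 \cdot 3 i \sqrt{5} = -423 - 6912 i \sqrt{5}$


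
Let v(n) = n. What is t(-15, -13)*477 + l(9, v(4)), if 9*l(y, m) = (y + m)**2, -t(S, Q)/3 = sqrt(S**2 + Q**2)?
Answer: 169/9 - 1431*sqrt(394) ≈ -28386.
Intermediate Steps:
t(S, Q) = -3*sqrt(Q**2 + S**2) (t(S, Q) = -3*sqrt(S**2 + Q**2) = -3*sqrt(Q**2 + S**2))
l(y, m) = (m + y)**2/9 (l(y, m) = (y + m)**2/9 = (m + y)**2/9)
t(-15, -13)*477 + l(9, v(4)) = -3*sqrt((-13)**2 + (-15)**2)*477 + (4 + 9)**2/9 = -3*sqrt(169 + 225)*477 + (1/9)*13**2 = -3*sqrt(394)*477 + (1/9)*169 = -1431*sqrt(394) + 169/9 = 169/9 - 1431*sqrt(394)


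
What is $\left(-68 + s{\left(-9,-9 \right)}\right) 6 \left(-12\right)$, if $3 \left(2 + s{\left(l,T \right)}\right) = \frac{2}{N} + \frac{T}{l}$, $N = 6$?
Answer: $5008$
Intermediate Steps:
$s{\left(l,T \right)} = - \frac{17}{9} + \frac{T}{3 l}$ ($s{\left(l,T \right)} = -2 + \frac{\frac{2}{6} + \frac{T}{l}}{3} = -2 + \frac{2 \cdot \frac{1}{6} + \frac{T}{l}}{3} = -2 + \frac{\frac{1}{3} + \frac{T}{l}}{3} = -2 + \left(\frac{1}{9} + \frac{T}{3 l}\right) = - \frac{17}{9} + \frac{T}{3 l}$)
$\left(-68 + s{\left(-9,-9 \right)}\right) 6 \left(-12\right) = \left(-68 - \left(\frac{17}{9} + \frac{3}{-9}\right)\right) 6 \left(-12\right) = \left(-68 - \left(\frac{17}{9} + 3 \left(- \frac{1}{9}\right)\right)\right) \left(-72\right) = \left(-68 + \left(- \frac{17}{9} + \frac{1}{3}\right)\right) \left(-72\right) = \left(-68 - \frac{14}{9}\right) \left(-72\right) = \left(- \frac{626}{9}\right) \left(-72\right) = 5008$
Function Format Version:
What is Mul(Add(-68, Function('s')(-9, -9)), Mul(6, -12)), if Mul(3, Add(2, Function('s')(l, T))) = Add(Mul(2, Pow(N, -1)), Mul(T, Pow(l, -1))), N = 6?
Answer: 5008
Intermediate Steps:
Function('s')(l, T) = Add(Rational(-17, 9), Mul(Rational(1, 3), T, Pow(l, -1))) (Function('s')(l, T) = Add(-2, Mul(Rational(1, 3), Add(Mul(2, Pow(6, -1)), Mul(T, Pow(l, -1))))) = Add(-2, Mul(Rational(1, 3), Add(Mul(2, Rational(1, 6)), Mul(T, Pow(l, -1))))) = Add(-2, Mul(Rational(1, 3), Add(Rational(1, 3), Mul(T, Pow(l, -1))))) = Add(-2, Add(Rational(1, 9), Mul(Rational(1, 3), T, Pow(l, -1)))) = Add(Rational(-17, 9), Mul(Rational(1, 3), T, Pow(l, -1))))
Mul(Add(-68, Function('s')(-9, -9)), Mul(6, -12)) = Mul(Add(-68, Add(Rational(-17, 9), Mul(Rational(1, 3), -9, Pow(-9, -1)))), Mul(6, -12)) = Mul(Add(-68, Add(Rational(-17, 9), Mul(Rational(1, 3), -9, Rational(-1, 9)))), -72) = Mul(Add(-68, Add(Rational(-17, 9), Rational(1, 3))), -72) = Mul(Add(-68, Rational(-14, 9)), -72) = Mul(Rational(-626, 9), -72) = 5008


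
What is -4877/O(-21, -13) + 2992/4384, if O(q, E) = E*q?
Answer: -1285247/74802 ≈ -17.182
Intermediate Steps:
-4877/O(-21, -13) + 2992/4384 = -4877/((-13*(-21))) + 2992/4384 = -4877/273 + 2992*(1/4384) = -4877*1/273 + 187/274 = -4877/273 + 187/274 = -1285247/74802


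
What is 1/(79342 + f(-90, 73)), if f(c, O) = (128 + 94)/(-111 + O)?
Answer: 19/1507387 ≈ 1.2605e-5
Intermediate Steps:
f(c, O) = 222/(-111 + O)
1/(79342 + f(-90, 73)) = 1/(79342 + 222/(-111 + 73)) = 1/(79342 + 222/(-38)) = 1/(79342 + 222*(-1/38)) = 1/(79342 - 111/19) = 1/(1507387/19) = 19/1507387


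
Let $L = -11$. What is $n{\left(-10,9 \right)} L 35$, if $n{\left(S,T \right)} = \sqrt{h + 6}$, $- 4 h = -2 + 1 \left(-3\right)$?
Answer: $- \frac{385 \sqrt{29}}{2} \approx -1036.6$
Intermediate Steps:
$h = \frac{5}{4}$ ($h = - \frac{-2 + 1 \left(-3\right)}{4} = - \frac{-2 - 3}{4} = \left(- \frac{1}{4}\right) \left(-5\right) = \frac{5}{4} \approx 1.25$)
$n{\left(S,T \right)} = \frac{\sqrt{29}}{2}$ ($n{\left(S,T \right)} = \sqrt{\frac{5}{4} + 6} = \sqrt{\frac{29}{4}} = \frac{\sqrt{29}}{2}$)
$n{\left(-10,9 \right)} L 35 = \frac{\sqrt{29}}{2} \left(-11\right) 35 = - \frac{11 \sqrt{29}}{2} \cdot 35 = - \frac{385 \sqrt{29}}{2}$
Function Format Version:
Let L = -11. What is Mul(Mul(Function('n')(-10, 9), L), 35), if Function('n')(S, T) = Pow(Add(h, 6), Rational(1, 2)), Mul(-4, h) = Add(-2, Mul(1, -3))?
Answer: Mul(Rational(-385, 2), Pow(29, Rational(1, 2))) ≈ -1036.6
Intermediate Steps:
h = Rational(5, 4) (h = Mul(Rational(-1, 4), Add(-2, Mul(1, -3))) = Mul(Rational(-1, 4), Add(-2, -3)) = Mul(Rational(-1, 4), -5) = Rational(5, 4) ≈ 1.2500)
Function('n')(S, T) = Mul(Rational(1, 2), Pow(29, Rational(1, 2))) (Function('n')(S, T) = Pow(Add(Rational(5, 4), 6), Rational(1, 2)) = Pow(Rational(29, 4), Rational(1, 2)) = Mul(Rational(1, 2), Pow(29, Rational(1, 2))))
Mul(Mul(Function('n')(-10, 9), L), 35) = Mul(Mul(Mul(Rational(1, 2), Pow(29, Rational(1, 2))), -11), 35) = Mul(Mul(Rational(-11, 2), Pow(29, Rational(1, 2))), 35) = Mul(Rational(-385, 2), Pow(29, Rational(1, 2)))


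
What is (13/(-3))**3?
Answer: -2197/27 ≈ -81.370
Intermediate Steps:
(13/(-3))**3 = (13*(-1/3))**3 = (-13/3)**3 = -2197/27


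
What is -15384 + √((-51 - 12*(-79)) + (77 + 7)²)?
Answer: -15384 + √7953 ≈ -15295.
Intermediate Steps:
-15384 + √((-51 - 12*(-79)) + (77 + 7)²) = -15384 + √((-51 + 948) + 84²) = -15384 + √(897 + 7056) = -15384 + √7953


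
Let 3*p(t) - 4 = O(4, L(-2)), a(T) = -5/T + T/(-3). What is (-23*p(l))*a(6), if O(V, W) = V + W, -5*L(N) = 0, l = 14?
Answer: 1564/9 ≈ 173.78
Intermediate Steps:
a(T) = -5/T - T/3 (a(T) = -5/T + T*(-1/3) = -5/T - T/3)
L(N) = 0 (L(N) = -1/5*0 = 0)
p(t) = 8/3 (p(t) = 4/3 + (4 + 0)/3 = 4/3 + (1/3)*4 = 4/3 + 4/3 = 8/3)
(-23*p(l))*a(6) = (-23*8/3)*(-5/6 - 1/3*6) = -184*(-5*1/6 - 2)/3 = -184*(-5/6 - 2)/3 = -184/3*(-17/6) = 1564/9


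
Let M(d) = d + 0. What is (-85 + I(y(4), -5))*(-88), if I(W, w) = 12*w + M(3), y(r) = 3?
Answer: 12496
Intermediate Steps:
M(d) = d
I(W, w) = 3 + 12*w (I(W, w) = 12*w + 3 = 3 + 12*w)
(-85 + I(y(4), -5))*(-88) = (-85 + (3 + 12*(-5)))*(-88) = (-85 + (3 - 60))*(-88) = (-85 - 57)*(-88) = -142*(-88) = 12496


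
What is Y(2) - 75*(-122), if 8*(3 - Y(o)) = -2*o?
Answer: 18307/2 ≈ 9153.5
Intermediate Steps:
Y(o) = 3 + o/4 (Y(o) = 3 - (-1)*o/4 = 3 + o/4)
Y(2) - 75*(-122) = (3 + (1/4)*2) - 75*(-122) = (3 + 1/2) + 9150 = 7/2 + 9150 = 18307/2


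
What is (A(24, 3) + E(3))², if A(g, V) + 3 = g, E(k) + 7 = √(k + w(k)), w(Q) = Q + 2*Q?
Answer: 208 + 56*√3 ≈ 304.99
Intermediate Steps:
w(Q) = 3*Q
E(k) = -7 + 2*√k (E(k) = -7 + √(k + 3*k) = -7 + √(4*k) = -7 + 2*√k)
A(g, V) = -3 + g
(A(24, 3) + E(3))² = ((-3 + 24) + (-7 + 2*√3))² = (21 + (-7 + 2*√3))² = (14 + 2*√3)²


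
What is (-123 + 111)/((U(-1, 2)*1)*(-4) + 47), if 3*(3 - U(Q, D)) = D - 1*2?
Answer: -12/35 ≈ -0.34286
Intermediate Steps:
U(Q, D) = 11/3 - D/3 (U(Q, D) = 3 - (D - 1*2)/3 = 3 - (D - 2)/3 = 3 - (-2 + D)/3 = 3 + (2/3 - D/3) = 11/3 - D/3)
(-123 + 111)/((U(-1, 2)*1)*(-4) + 47) = (-123 + 111)/(((11/3 - 1/3*2)*1)*(-4) + 47) = -12/(((11/3 - 2/3)*1)*(-4) + 47) = -12/((3*1)*(-4) + 47) = -12/(3*(-4) + 47) = -12/(-12 + 47) = -12/35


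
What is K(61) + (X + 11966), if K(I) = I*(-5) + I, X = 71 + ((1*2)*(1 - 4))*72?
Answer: 11361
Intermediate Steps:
X = -361 (X = 71 + (2*(-3))*72 = 71 - 6*72 = 71 - 432 = -361)
K(I) = -4*I (K(I) = -5*I + I = -4*I)
K(61) + (X + 11966) = -4*61 + (-361 + 11966) = -244 + 11605 = 11361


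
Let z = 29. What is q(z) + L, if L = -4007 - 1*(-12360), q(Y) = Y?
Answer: 8382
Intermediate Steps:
L = 8353 (L = -4007 + 12360 = 8353)
q(z) + L = 29 + 8353 = 8382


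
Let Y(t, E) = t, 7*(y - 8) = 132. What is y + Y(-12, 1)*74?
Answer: -6028/7 ≈ -861.14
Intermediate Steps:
y = 188/7 (y = 8 + (⅐)*132 = 8 + 132/7 = 188/7 ≈ 26.857)
y + Y(-12, 1)*74 = 188/7 - 12*74 = 188/7 - 888 = -6028/7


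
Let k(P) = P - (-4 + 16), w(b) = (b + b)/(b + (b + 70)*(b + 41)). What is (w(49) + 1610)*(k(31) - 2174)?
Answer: -5332728520/1537 ≈ -3.4696e+6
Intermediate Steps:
w(b) = 2*b/(b + (41 + b)*(70 + b)) (w(b) = (2*b)/(b + (70 + b)*(41 + b)) = (2*b)/(b + (41 + b)*(70 + b)) = 2*b/(b + (41 + b)*(70 + b)))
k(P) = -12 + P (k(P) = P - 1*12 = P - 12 = -12 + P)
(w(49) + 1610)*(k(31) - 2174) = (2*49/(2870 + 49**2 + 112*49) + 1610)*((-12 + 31) - 2174) = (2*49/(2870 + 2401 + 5488) + 1610)*(19 - 2174) = (2*49/10759 + 1610)*(-2155) = (2*49*(1/10759) + 1610)*(-2155) = (14/1537 + 1610)*(-2155) = (2474584/1537)*(-2155) = -5332728520/1537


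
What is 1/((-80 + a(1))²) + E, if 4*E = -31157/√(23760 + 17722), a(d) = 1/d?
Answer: 1/6241 - 4451*√41482/23704 ≈ -38.244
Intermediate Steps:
E = -4451*√41482/23704 (E = (-31157/√(23760 + 17722))/4 = (-31157*√41482/41482)/4 = (-4451*√41482/5926)/4 = -4451*√41482/23704 ≈ -38.244)
1/((-80 + a(1))²) + E = 1/((-80 + 1/1)²) - 4451*√41482/23704 = 1/((-80 + 1)²) - 4451*√41482/23704 = 1/((-79)²) - 4451*√41482/23704 = 1/6241 - 4451*√41482/23704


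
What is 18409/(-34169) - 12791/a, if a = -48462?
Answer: -455081279/1655898078 ≈ -0.27482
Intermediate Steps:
18409/(-34169) - 12791/a = 18409/(-34169) - 12791/(-48462) = 18409*(-1/34169) - 12791*(-1/48462) = -18409/34169 + 12791/48462 = -455081279/1655898078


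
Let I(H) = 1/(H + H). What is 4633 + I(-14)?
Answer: 129723/28 ≈ 4633.0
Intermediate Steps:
I(H) = 1/(2*H)
4633 + I(-14) = 4633 + (1/2)/(-14) = 4633 + (1/2)*(-1/14) = 4633 - 1/28 = 129723/28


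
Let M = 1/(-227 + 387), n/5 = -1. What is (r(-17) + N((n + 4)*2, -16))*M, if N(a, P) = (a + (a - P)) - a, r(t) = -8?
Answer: 3/80 ≈ 0.037500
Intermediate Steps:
n = -5 (n = 5*(-1) = -5)
M = 1/160 ≈ 0.0062500
N(a, P) = a - P (N(a, P) = (-P + 2*a) - a = a - P)
(r(-17) + N((n + 4)*2, -16))*M = (-8 + ((-5 + 4)*2 - 1*(-16)))*(1/160) = (-8 + (-1*2 + 16))*(1/160) = (-8 + (-2 + 16))*(1/160) = (-8 + 14)*(1/160) = 6*(1/160) = 3/80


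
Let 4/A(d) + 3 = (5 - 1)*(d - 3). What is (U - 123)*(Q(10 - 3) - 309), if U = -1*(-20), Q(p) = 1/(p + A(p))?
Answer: 3022226/95 ≈ 31813.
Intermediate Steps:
A(d) = 4/(-15 + 4*d) (A(d) = 4/(-3 + (5 - 1)*(d - 3)) = 4/(-3 + 4*(-3 + d)) = 4/(-3 + (-12 + 4*d)) = 4/(-15 + 4*d))
Q(p) = 1/(p + 4/(-15 + 4*p))
U = 20
(U - 123)*(Q(10 - 3) - 309) = (20 - 123)*((-15 + 4*(10 - 3))/(4 + (10 - 3)*(-15 + 4*(10 - 3))) - 309) = -103*((-15 + 4*7)/(4 + 7*(-15 + 4*7)) - 309) = -103*((-15 + 28)/(4 + 7*(-15 + 28)) - 309) = -103*(13/(4 + 7*13) - 309) = -103*(13/(4 + 91) - 309) = -103*(13/95 - 309) = -103*(-29342/95) = 3022226/95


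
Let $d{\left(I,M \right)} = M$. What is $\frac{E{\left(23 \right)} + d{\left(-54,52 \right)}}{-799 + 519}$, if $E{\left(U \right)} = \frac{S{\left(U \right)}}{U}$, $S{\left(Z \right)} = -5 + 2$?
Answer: $- \frac{1193}{6440} \approx -0.18525$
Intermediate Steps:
$S{\left(Z \right)} = -3$
$E{\left(U \right)} = - \frac{3}{U}$
$\frac{E{\left(23 \right)} + d{\left(-54,52 \right)}}{-799 + 519} = \frac{- \frac{3}{23} + 52}{-799 + 519} = \frac{\left(-3\right) \frac{1}{23} + 52}{-280} = \left(- \frac{3}{23} + 52\right) \left(- \frac{1}{280}\right) = \frac{1193}{23} \left(- \frac{1}{280}\right) = - \frac{1193}{6440}$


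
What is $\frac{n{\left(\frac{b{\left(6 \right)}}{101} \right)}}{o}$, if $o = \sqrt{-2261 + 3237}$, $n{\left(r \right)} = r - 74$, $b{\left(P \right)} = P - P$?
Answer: $- \frac{37 \sqrt{61}}{122} \approx -2.3687$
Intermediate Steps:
$b{\left(P \right)} = 0$
$n{\left(r \right)} = -74 + r$
$o = 4 \sqrt{61}$ ($o = \sqrt{976} = 4 \sqrt{61} \approx 31.241$)
$\frac{n{\left(\frac{b{\left(6 \right)}}{101} \right)}}{o} = \frac{-74 + \frac{0}{101}}{4 \sqrt{61}} = \left(-74 + 0 \cdot \frac{1}{101}\right) \frac{\sqrt{61}}{244} = \left(-74 + 0\right) \frac{\sqrt{61}}{244} = - 74 \frac{\sqrt{61}}{244} = - \frac{37 \sqrt{61}}{122}$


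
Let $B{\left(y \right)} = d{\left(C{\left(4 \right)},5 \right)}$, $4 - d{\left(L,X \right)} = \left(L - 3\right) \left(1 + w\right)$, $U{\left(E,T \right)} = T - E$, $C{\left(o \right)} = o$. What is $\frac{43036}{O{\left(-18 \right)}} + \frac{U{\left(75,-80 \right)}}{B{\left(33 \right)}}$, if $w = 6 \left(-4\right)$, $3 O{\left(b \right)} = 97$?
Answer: $\frac{3470881}{2619} \approx 1325.3$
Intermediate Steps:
$O{\left(b \right)} = \frac{97}{3}$ ($O{\left(b \right)} = \frac{1}{3} \cdot 97 = \frac{97}{3}$)
$w = -24$
$d{\left(L,X \right)} = -65 + 23 L$ ($d{\left(L,X \right)} = 4 - \left(L - 3\right) \left(1 - 24\right) = 4 - \left(-3 + L\right) \left(-23\right) = 4 - \left(69 - 23 L\right) = 4 + \left(-69 + 23 L\right) = -65 + 23 L$)
$B{\left(y \right)} = 27$ ($B{\left(y \right)} = -65 + 23 \cdot 4 = -65 + 92 = 27$)
$\frac{43036}{O{\left(-18 \right)}} + \frac{U{\left(75,-80 \right)}}{B{\left(33 \right)}} = \frac{43036}{\frac{97}{3}} + \frac{-80 - 75}{27} = 43036 \cdot \frac{3}{97} + \left(-80 - 75\right) \frac{1}{27} = \frac{129108}{97} - \frac{155}{27} = \frac{3470881}{2619}$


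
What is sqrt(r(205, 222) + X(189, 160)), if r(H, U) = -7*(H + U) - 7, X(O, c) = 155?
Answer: I*sqrt(2841) ≈ 53.301*I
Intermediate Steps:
r(H, U) = -7 - 7*H - 7*U (r(H, U) = (-7*H - 7*U) - 7 = -7 - 7*H - 7*U)
sqrt(r(205, 222) + X(189, 160)) = sqrt((-7 - 7*205 - 7*222) + 155) = sqrt((-7 - 1435 - 1554) + 155) = sqrt(-2996 + 155) = sqrt(-2841) = I*sqrt(2841)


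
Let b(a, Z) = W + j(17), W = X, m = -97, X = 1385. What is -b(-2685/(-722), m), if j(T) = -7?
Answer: -1378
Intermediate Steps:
W = 1385
b(a, Z) = 1378 (b(a, Z) = 1385 - 7 = 1378)
-b(-2685/(-722), m) = -1*1378 = -1378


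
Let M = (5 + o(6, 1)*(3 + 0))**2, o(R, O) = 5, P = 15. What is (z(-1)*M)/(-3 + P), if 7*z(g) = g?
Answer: -100/21 ≈ -4.7619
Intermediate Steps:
z(g) = g/7
M = 400 (M = (5 + 5*(3 + 0))**2 = (5 + 5*3)**2 = (5 + 15)**2 = 20**2 = 400)
(z(-1)*M)/(-3 + P) = (((1/7)*(-1))*400)/(-3 + 15) = -1/7*400/12 = -400/7*1/12 = -100/21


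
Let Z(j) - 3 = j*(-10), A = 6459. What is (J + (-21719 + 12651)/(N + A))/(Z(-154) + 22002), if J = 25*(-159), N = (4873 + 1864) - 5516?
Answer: -7634267/45206400 ≈ -0.16888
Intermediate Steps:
N = 1221 (N = 6737 - 5516 = 1221)
J = -3975
Z(j) = 3 - 10*j (Z(j) = 3 + j*(-10) = 3 - 10*j)
(J + (-21719 + 12651)/(N + A))/(Z(-154) + 22002) = (-3975 + (-21719 + 12651)/(1221 + 6459))/((3 - 10*(-154)) + 22002) = (-3975 - 9068/7680)/((3 + 1540) + 22002) = (-3975 - 9068*1/7680)/(1543 + 22002) = (-3975 - 2267/1920)/23545 = -7634267/1920*1/23545 = -7634267/45206400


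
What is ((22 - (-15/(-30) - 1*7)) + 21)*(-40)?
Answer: -1980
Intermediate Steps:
((22 - (-15/(-30) - 1*7)) + 21)*(-40) = ((22 - (-15*(-1/30) - 7)) + 21)*(-40) = ((22 - (½ - 7)) + 21)*(-40) = ((22 - 1*(-13/2)) + 21)*(-40) = ((22 + 13/2) + 21)*(-40) = (57/2 + 21)*(-40) = (99/2)*(-40) = -1980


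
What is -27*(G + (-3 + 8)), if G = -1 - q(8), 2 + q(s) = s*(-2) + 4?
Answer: -486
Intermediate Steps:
q(s) = 2 - 2*s (q(s) = -2 + (s*(-2) + 4) = -2 + (-2*s + 4) = -2 + (4 - 2*s) = 2 - 2*s)
G = 13 (G = -1 - (2 - 2*8) = -1 - (2 - 16) = -1 - 1*(-14) = -1 + 14 = 13)
-27*(G + (-3 + 8)) = -27*(13 + (-3 + 8)) = -27*(13 + 5) = -27*18 = -486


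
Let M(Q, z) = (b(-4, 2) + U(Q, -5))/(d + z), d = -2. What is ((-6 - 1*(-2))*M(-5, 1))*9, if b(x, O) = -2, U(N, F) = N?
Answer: -252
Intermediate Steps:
M(Q, z) = (-2 + Q)/(-2 + z)
((-6 - 1*(-2))*M(-5, 1))*9 = ((-6 - 1*(-2))*((-2 - 5)/(-2 + 1)))*9 = ((-6 + 2)*(-7/(-1)))*9 = -(-4)*(-7)*9 = -4*7*9 = -28*9 = -252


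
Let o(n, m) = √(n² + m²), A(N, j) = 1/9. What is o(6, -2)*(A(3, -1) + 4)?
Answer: 74*√10/9 ≈ 26.001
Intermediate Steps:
A(N, j) = ⅑
o(n, m) = √(m² + n²)
o(6, -2)*(A(3, -1) + 4) = √((-2)² + 6²)*(⅑ + 4) = √(4 + 36)*(37/9) = √40*(37/9) = (2*√10)*(37/9) = 74*√10/9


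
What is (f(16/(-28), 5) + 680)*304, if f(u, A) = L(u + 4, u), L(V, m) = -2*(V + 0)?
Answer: 1432448/7 ≈ 2.0464e+5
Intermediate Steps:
L(V, m) = -2*V
f(u, A) = -8 - 2*u (f(u, A) = -2*(u + 4) = -2*(4 + u) = -8 - 2*u)
(f(16/(-28), 5) + 680)*304 = ((-8 - 32/(-28)) + 680)*304 = ((-8 - 32*(-1)/28) + 680)*304 = ((-8 - 2*(-4/7)) + 680)*304 = ((-8 + 8/7) + 680)*304 = (-48/7 + 680)*304 = (4712/7)*304 = 1432448/7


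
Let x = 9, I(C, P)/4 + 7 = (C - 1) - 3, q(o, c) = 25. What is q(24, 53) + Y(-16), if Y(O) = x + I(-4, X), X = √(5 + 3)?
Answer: -26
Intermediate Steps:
X = 2*√2 (X = √8 = 2*√2 ≈ 2.8284)
I(C, P) = -44 + 4*C (I(C, P) = -28 + 4*((C - 1) - 3) = -28 + 4*((-1 + C) - 3) = -28 + 4*(-4 + C) = -28 + (-16 + 4*C) = -44 + 4*C)
Y(O) = -51 (Y(O) = 9 + (-44 + 4*(-4)) = 9 + (-44 - 16) = 9 - 60 = -51)
q(24, 53) + Y(-16) = 25 - 51 = -26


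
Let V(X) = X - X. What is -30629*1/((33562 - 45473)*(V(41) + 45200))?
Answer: 30629/538377200 ≈ 5.6891e-5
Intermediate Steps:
V(X) = 0
-30629*1/((33562 - 45473)*(V(41) + 45200)) = -30629*1/((0 + 45200)*(33562 - 45473)) = -30629/((-11911*45200)) = -30629/(-538377200) = -30629*(-1/538377200) = 30629/538377200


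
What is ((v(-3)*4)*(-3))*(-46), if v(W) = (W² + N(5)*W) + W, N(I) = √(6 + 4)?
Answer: 3312 - 1656*√10 ≈ -1924.7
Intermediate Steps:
N(I) = √10
v(W) = W + W² + W*√10 (v(W) = (W² + √10*W) + W = (W² + W*√10) + W = W + W² + W*√10)
((v(-3)*4)*(-3))*(-46) = ((-3*(1 - 3 + √10)*4)*(-3))*(-46) = ((-3*(-2 + √10)*4)*(-3))*(-46) = (((6 - 3*√10)*4)*(-3))*(-46) = ((24 - 12*√10)*(-3))*(-46) = (-72 + 36*√10)*(-46) = 3312 - 1656*√10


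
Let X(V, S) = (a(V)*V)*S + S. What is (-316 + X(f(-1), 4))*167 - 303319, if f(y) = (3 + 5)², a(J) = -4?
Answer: -526431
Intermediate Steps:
f(y) = 64 (f(y) = 8² = 64)
X(V, S) = S - 4*S*V (X(V, S) = (-4*V)*S + S = -4*S*V + S = S - 4*S*V)
(-316 + X(f(-1), 4))*167 - 303319 = (-316 + 4*(1 - 4*64))*167 - 303319 = (-316 + 4*(1 - 256))*167 - 303319 = (-316 + 4*(-255))*167 - 303319 = (-316 - 1020)*167 - 303319 = -1336*167 - 303319 = -223112 - 303319 = -526431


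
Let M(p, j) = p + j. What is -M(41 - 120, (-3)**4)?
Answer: -2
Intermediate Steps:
M(p, j) = j + p
-M(41 - 120, (-3)**4) = -((-3)**4 + (41 - 120)) = -(81 - 79) = -1*2 = -2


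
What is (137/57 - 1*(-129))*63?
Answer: 157290/19 ≈ 8278.4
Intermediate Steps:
(137/57 - 1*(-129))*63 = (137*(1/57) + 129)*63 = (137/57 + 129)*63 = (7490/57)*63 = 157290/19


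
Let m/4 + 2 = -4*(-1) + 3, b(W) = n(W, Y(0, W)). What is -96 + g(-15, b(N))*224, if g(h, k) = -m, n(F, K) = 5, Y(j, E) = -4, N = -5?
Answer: -4576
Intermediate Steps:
b(W) = 5
m = 20 (m = -8 + 4*(-4*(-1) + 3) = -8 + 4*(4 + 3) = -8 + 4*7 = -8 + 28 = 20)
g(h, k) = -20 (g(h, k) = -1*20 = -20)
-96 + g(-15, b(N))*224 = -96 - 20*224 = -96 - 4480 = -4576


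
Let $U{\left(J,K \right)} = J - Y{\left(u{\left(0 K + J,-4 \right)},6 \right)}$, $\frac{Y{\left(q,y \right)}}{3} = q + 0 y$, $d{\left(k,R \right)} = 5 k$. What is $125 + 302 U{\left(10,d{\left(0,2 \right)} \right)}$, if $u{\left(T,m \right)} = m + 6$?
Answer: $1333$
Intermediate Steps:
$u{\left(T,m \right)} = 6 + m$
$Y{\left(q,y \right)} = 3 q$ ($Y{\left(q,y \right)} = 3 \left(q + 0 y\right) = 3 \left(q + 0\right) = 3 q$)
$U{\left(J,K \right)} = -6 + J$ ($U{\left(J,K \right)} = J - 3 \left(6 - 4\right) = J - 3 \cdot 2 = J - 6 = -6 + J$)
$125 + 302 U{\left(10,d{\left(0,2 \right)} \right)} = 125 + 302 \left(-6 + 10\right) = 125 + 302 \cdot 4 = 125 + 1208 = 1333$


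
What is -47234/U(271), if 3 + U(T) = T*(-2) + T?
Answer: 23617/137 ≈ 172.39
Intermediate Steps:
U(T) = -3 - T (U(T) = -3 + (T*(-2) + T) = -3 + (-2*T + T) = -3 - T)
-47234/U(271) = -47234/(-3 - 1*271) = -47234/(-3 - 271) = -47234/(-274) = -47234*(-1/274) = 23617/137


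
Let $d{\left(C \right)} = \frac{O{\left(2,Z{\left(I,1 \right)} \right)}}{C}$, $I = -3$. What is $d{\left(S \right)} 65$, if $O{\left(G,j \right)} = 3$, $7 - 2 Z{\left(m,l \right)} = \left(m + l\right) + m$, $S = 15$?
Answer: $13$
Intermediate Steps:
$Z{\left(m,l \right)} = \frac{7}{2} - m - \frac{l}{2}$ ($Z{\left(m,l \right)} = \frac{7}{2} - \frac{\left(m + l\right) + m}{2} = \frac{7}{2} - \frac{\left(l + m\right) + m}{2} = \frac{7}{2} - \frac{l + 2 m}{2} = \frac{7}{2} - \left(m + \frac{l}{2}\right) = \frac{7}{2} - m - \frac{l}{2}$)
$d{\left(C \right)} = \frac{3}{C}$
$d{\left(S \right)} 65 = \frac{3}{15} \cdot 65 = 3 \cdot \frac{1}{15} \cdot 65 = \frac{1}{5} \cdot 65 = 13$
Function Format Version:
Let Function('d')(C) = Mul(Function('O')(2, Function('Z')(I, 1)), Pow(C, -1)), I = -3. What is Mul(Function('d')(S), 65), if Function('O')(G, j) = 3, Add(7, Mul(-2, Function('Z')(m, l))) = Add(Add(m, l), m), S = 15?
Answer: 13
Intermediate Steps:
Function('Z')(m, l) = Add(Rational(7, 2), Mul(-1, m), Mul(Rational(-1, 2), l)) (Function('Z')(m, l) = Add(Rational(7, 2), Mul(Rational(-1, 2), Add(Add(m, l), m))) = Add(Rational(7, 2), Mul(Rational(-1, 2), Add(Add(l, m), m))) = Add(Rational(7, 2), Mul(Rational(-1, 2), Add(l, Mul(2, m)))) = Add(Rational(7, 2), Add(Mul(-1, m), Mul(Rational(-1, 2), l))) = Add(Rational(7, 2), Mul(-1, m), Mul(Rational(-1, 2), l)))
Function('d')(C) = Mul(3, Pow(C, -1))
Mul(Function('d')(S), 65) = Mul(Mul(3, Pow(15, -1)), 65) = Mul(Mul(3, Rational(1, 15)), 65) = Mul(Rational(1, 5), 65) = 13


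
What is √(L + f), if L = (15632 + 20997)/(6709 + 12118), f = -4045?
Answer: I*√1433084618622/18827 ≈ 63.585*I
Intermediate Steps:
L = 36629/18827 ≈ 1.9456
√(L + f) = √(36629/18827 - 4045) = √(-76118586/18827) = I*√1433084618622/18827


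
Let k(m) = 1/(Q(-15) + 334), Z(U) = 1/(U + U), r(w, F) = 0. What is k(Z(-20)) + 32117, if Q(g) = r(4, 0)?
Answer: 10727079/334 ≈ 32117.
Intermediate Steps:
Q(g) = 0
Z(U) = 1/(2*U)
k(m) = 1/334 (k(m) = 1/(0 + 334) = 1/334)
k(Z(-20)) + 32117 = 1/334 + 32117 = 10727079/334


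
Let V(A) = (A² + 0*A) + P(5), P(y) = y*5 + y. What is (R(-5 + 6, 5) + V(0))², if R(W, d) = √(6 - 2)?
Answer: 1024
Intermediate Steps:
P(y) = 6*y (P(y) = 5*y + y = 6*y)
R(W, d) = 2 (R(W, d) = √4 = 2)
V(A) = 30 + A² (V(A) = (A² + 0*A) + 6*5 = (A² + 0) + 30 = A² + 30 = 30 + A²)
(R(-5 + 6, 5) + V(0))² = (2 + (30 + 0²))² = (2 + (30 + 0))² = (2 + 30)² = 32² = 1024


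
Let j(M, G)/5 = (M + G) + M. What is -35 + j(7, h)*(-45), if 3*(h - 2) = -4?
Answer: -3335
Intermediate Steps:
h = 2/3 (h = 2 + (1/3)*(-4) = 2 - 4/3 = 2/3 ≈ 0.66667)
j(M, G) = 5*G + 10*M (j(M, G) = 5*((M + G) + M) = 5*((G + M) + M) = 5*(G + 2*M) = 5*G + 10*M)
-35 + j(7, h)*(-45) = -35 + (5*(2/3) + 10*7)*(-45) = -35 + (10/3 + 70)*(-45) = -35 + (220/3)*(-45) = -35 - 3300 = -3335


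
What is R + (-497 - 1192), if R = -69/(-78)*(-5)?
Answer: -44029/26 ≈ -1693.4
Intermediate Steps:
R = -115/26 (R = -69*(-1/78)*(-5) = (23/26)*(-5) = -115/26 ≈ -4.4231)
R + (-497 - 1192) = -115/26 + (-497 - 1192) = -115/26 - 1689 = -44029/26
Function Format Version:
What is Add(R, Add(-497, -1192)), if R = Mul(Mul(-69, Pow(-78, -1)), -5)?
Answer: Rational(-44029, 26) ≈ -1693.4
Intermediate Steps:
R = Rational(-115, 26) (R = Mul(Mul(-69, Rational(-1, 78)), -5) = Mul(Rational(23, 26), -5) = Rational(-115, 26) ≈ -4.4231)
Add(R, Add(-497, -1192)) = Add(Rational(-115, 26), Add(-497, -1192)) = Add(Rational(-115, 26), -1689) = Rational(-44029, 26)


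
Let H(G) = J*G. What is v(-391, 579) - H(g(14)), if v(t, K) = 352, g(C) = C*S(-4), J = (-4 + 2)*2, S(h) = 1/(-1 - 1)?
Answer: 324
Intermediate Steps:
S(h) = -½ (S(h) = 1/(-2) = -½)
J = -4 (J = -2*2 = -4)
g(C) = -C/2 (g(C) = C*(-½) = -C/2)
H(G) = -4*G
v(-391, 579) - H(g(14)) = 352 - (-4)*(-½*14) = 352 - (-4)*(-7) = 352 - 1*28 = 352 - 28 = 324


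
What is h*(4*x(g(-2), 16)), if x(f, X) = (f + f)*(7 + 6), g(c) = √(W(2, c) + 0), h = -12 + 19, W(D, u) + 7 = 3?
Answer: 1456*I ≈ 1456.0*I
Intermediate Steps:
W(D, u) = -4 (W(D, u) = -7 + 3 = -4)
h = 7
g(c) = 2*I (g(c) = √(-4 + 0) = √(-4) = 2*I)
x(f, X) = 26*f (x(f, X) = (2*f)*13 = 26*f)
h*(4*x(g(-2), 16)) = 7*(4*(26*(2*I))) = 7*(4*(52*I)) = 7*(208*I) = 1456*I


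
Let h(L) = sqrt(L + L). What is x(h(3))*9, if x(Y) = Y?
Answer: 9*sqrt(6) ≈ 22.045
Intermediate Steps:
h(L) = sqrt(2)*sqrt(L) (h(L) = sqrt(2*L) = sqrt(2)*sqrt(L))
x(h(3))*9 = (sqrt(2)*sqrt(3))*9 = sqrt(6)*9 = 9*sqrt(6)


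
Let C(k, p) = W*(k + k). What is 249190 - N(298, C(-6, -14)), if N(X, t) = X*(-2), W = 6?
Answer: 249786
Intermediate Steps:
C(k, p) = 12*k (C(k, p) = 6*(k + k) = 6*(2*k) = 12*k)
N(X, t) = -2*X
249190 - N(298, C(-6, -14)) = 249190 - (-2)*298 = 249190 - 1*(-596) = 249190 + 596 = 249786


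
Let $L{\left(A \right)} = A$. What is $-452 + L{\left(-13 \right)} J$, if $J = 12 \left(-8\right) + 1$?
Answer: $783$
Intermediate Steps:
$J = -95$ ($J = -96 + 1 = -95$)
$-452 + L{\left(-13 \right)} J = -452 - -1235 = -452 + 1235 = 783$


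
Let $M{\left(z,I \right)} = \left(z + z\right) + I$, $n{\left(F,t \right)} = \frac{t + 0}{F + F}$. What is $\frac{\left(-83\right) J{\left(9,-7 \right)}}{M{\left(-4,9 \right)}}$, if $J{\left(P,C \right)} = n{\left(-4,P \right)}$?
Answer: $\frac{747}{8} \approx 93.375$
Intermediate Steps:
$n{\left(F,t \right)} = \frac{t}{2 F}$
$M{\left(z,I \right)} = I + 2 z$ ($M{\left(z,I \right)} = 2 z + I = I + 2 z$)
$J{\left(P,C \right)} = - \frac{P}{8}$ ($J{\left(P,C \right)} = \frac{P}{2 \left(-4\right)} = \frac{1}{2} P \left(- \frac{1}{4}\right) = - \frac{P}{8}$)
$\frac{\left(-83\right) J{\left(9,-7 \right)}}{M{\left(-4,9 \right)}} = \frac{\left(-83\right) \left(\left(- \frac{1}{8}\right) 9\right)}{9 + 2 \left(-4\right)} = \frac{\left(-83\right) \left(- \frac{9}{8}\right)}{9 - 8} = \frac{747}{8 \cdot 1} = \frac{747}{8} \cdot 1 = \frac{747}{8}$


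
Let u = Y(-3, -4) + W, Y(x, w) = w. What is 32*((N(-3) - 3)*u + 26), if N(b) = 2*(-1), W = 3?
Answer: 992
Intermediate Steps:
N(b) = -2
u = -1 (u = -4 + 3 = -1)
32*((N(-3) - 3)*u + 26) = 32*((-2 - 3)*(-1) + 26) = 32*(-5*(-1) + 26) = 32*(5 + 26) = 32*31 = 992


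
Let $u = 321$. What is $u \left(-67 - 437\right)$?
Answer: $-161784$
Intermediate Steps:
$u \left(-67 - 437\right) = 321 \left(-67 - 437\right) = 321 \left(-504\right) = -161784$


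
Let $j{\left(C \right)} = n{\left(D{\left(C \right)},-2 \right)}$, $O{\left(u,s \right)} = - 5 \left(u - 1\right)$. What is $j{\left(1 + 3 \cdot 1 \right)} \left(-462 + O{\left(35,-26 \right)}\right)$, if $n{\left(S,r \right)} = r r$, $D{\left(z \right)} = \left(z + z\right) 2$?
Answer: $-2528$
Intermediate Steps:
$O{\left(u,s \right)} = 5 - 5 u$ ($O{\left(u,s \right)} = - 5 \left(-1 + u\right) = 5 - 5 u$)
$D{\left(z \right)} = 4 z$ ($D{\left(z \right)} = 2 z 2 = 4 z$)
$n{\left(S,r \right)} = r^{2}$
$j{\left(C \right)} = 4$ ($j{\left(C \right)} = \left(-2\right)^{2} = 4$)
$j{\left(1 + 3 \cdot 1 \right)} \left(-462 + O{\left(35,-26 \right)}\right) = 4 \left(-462 + \left(5 - 175\right)\right) = 4 \left(-462 - 170\right) = 4 \left(-632\right) = -2528$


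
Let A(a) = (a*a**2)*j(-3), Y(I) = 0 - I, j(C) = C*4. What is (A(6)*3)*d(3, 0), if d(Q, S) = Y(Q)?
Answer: 23328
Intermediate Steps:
j(C) = 4*C
Y(I) = -I
d(Q, S) = -Q
A(a) = -12*a**3 (A(a) = (a*a**2)*(4*(-3)) = a**3*(-12) = -12*a**3)
(A(6)*3)*d(3, 0) = (-12*6**3*3)*(-1*3) = (-12*216*3)*(-3) = -2592*3*(-3) = -7776*(-3) = 23328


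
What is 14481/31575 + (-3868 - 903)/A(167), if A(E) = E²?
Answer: 84405428/293531725 ≈ 0.28755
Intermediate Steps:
14481/31575 + (-3868 - 903)/A(167) = 14481/31575 + (-3868 - 903)/(167²) = 14481*(1/31575) - 4771/27889 = 4827/10525 - 4771*1/27889 = 4827/10525 - 4771/27889 = 84405428/293531725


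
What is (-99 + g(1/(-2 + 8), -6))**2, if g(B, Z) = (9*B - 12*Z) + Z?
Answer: 3969/4 ≈ 992.25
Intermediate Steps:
g(B, Z) = -11*Z + 9*B (g(B, Z) = (-12*Z + 9*B) + Z = -11*Z + 9*B)
(-99 + g(1/(-2 + 8), -6))**2 = (-99 + (-11*(-6) + 9/(-2 + 8)))**2 = (-99 + (66 + 9/6))**2 = (-99 + (66 + 9*(1/6)))**2 = (-99 + (66 + 3/2))**2 = (-99 + 135/2)**2 = (-63/2)**2 = 3969/4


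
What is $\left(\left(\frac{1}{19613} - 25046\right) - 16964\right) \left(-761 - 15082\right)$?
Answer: $\frac{13053715149747}{19613} \approx 6.6556 \cdot 10^{8}$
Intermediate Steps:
$\left(\left(\frac{1}{19613} - 25046\right) - 16964\right) \left(-761 - 15082\right) = \left(\left(\frac{1}{19613} - 25046\right) - 16964\right) \left(-15843\right) = \left(- \frac{491227197}{19613} - 16964\right) \left(-15843\right) = \left(- \frac{823942129}{19613}\right) \left(-15843\right) = \frac{13053715149747}{19613}$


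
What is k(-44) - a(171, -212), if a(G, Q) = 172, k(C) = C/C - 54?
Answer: -225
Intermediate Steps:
k(C) = -53 (k(C) = 1 - 54 = -53)
k(-44) - a(171, -212) = -53 - 1*172 = -53 - 172 = -225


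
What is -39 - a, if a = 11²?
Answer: -160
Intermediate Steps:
a = 121
-39 - a = -39 - 1*121 = -39 - 121 = -160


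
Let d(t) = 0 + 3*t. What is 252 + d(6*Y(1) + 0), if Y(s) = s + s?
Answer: 288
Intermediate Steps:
Y(s) = 2*s
d(t) = 3*t
252 + d(6*Y(1) + 0) = 252 + 3*(6*(2*1) + 0) = 252 + 3*(6*2 + 0) = 252 + 3*(12 + 0) = 252 + 3*12 = 252 + 36 = 288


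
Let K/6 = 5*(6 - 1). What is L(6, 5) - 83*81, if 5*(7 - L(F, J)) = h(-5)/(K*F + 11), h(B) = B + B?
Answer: -6118274/911 ≈ -6716.0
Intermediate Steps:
K = 150 (K = 6*(5*(6 - 1)) = 6*(5*5) = 6*25 = 150)
h(B) = 2*B
L(F, J) = 7 + 2/(11 + 150*F) (L(F, J) = 7 - 2*(-5)/(5*(150*F + 11)) = 7 - (-2)/(11 + 150*F) = 7 + 2/(11 + 150*F))
L(6, 5) - 83*81 = (79 + 1050*6)/(11 + 150*6) - 83*81 = (79 + 6300)/(11 + 900) - 6723 = 6379/911 - 6723 = -6118274/911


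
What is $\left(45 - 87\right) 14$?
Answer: $-588$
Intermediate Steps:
$\left(45 - 87\right) 14 = \left(-42\right) 14 = -588$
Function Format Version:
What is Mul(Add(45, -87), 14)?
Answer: -588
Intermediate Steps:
Mul(Add(45, -87), 14) = Mul(-42, 14) = -588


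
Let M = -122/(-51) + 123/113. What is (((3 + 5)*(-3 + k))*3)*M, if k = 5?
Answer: 320944/1921 ≈ 167.07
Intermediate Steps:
M = 20059/5763 (M = -122*(-1/51) + 123*(1/113) = 122/51 + 123/113 = 20059/5763 ≈ 3.4807)
(((3 + 5)*(-3 + k))*3)*M = (((3 + 5)*(-3 + 5))*3)*(20059/5763) = ((8*2)*3)*(20059/5763) = (16*3)*(20059/5763) = 48*(20059/5763) = 320944/1921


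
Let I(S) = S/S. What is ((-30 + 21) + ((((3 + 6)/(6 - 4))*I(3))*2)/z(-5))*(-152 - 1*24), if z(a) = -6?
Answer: 1848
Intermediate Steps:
I(S) = 1
((-30 + 21) + ((((3 + 6)/(6 - 4))*I(3))*2)/z(-5))*(-152 - 1*24) = ((-30 + 21) + ((((3 + 6)/(6 - 4))*1)*2)/(-6))*(-152 - 1*24) = (-9 - (9/2)*1*2/6)*(-152 - 24) = (-9 - (9*(½))*1*2/6)*(-176) = (-9 - (9/2)*1*2/6)*(-176) = (-9 - 3*2/4)*(-176) = (-9 - ⅙*9)*(-176) = (-9 - 3/2)*(-176) = -21/2*(-176) = 1848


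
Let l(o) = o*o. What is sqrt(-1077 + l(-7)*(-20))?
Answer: 11*I*sqrt(17) ≈ 45.354*I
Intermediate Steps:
l(o) = o**2
sqrt(-1077 + l(-7)*(-20)) = sqrt(-1077 + (-7)**2*(-20)) = sqrt(-1077 + 49*(-20)) = sqrt(-1077 - 980) = sqrt(-2057) = 11*I*sqrt(17)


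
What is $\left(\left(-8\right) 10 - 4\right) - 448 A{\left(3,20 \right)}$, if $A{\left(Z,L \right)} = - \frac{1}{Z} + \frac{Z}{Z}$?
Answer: $- \frac{1148}{3} \approx -382.67$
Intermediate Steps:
$A{\left(Z,L \right)} = 1 - \frac{1}{Z}$ ($A{\left(Z,L \right)} = - \frac{1}{Z} + 1 = 1 - \frac{1}{Z}$)
$\left(\left(-8\right) 10 - 4\right) - 448 A{\left(3,20 \right)} = \left(\left(-8\right) 10 - 4\right) - 448 \frac{-1 + 3}{3} = \left(-80 - 4\right) - 448 \cdot \frac{1}{3} \cdot 2 = -84 - \frac{896}{3} = - \frac{1148}{3}$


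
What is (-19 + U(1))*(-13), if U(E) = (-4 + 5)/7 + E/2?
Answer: 3341/14 ≈ 238.64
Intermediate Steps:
U(E) = 1/7 + E/2 (U(E) = 1*(1/7) + E*(1/2) = 1/7 + E/2)
(-19 + U(1))*(-13) = (-19 + (1/7 + (1/2)*1))*(-13) = (-19 + (1/7 + 1/2))*(-13) = (-19 + 9/14)*(-13) = -257/14*(-13) = 3341/14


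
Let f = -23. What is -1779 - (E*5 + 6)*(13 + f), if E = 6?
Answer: -1419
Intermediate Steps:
-1779 - (E*5 + 6)*(13 + f) = -1779 - (6*5 + 6)*(13 - 23) = -1779 - (30 + 6)*(-10) = -1779 - 36*(-10) = -1779 - 1*(-360) = -1779 + 360 = -1419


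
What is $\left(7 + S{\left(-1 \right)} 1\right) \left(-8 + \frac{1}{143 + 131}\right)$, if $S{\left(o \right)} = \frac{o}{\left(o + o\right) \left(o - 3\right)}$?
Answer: $- \frac{120505}{2192} \approx -54.975$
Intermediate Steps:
$S{\left(o \right)} = \frac{1}{2 \left(-3 + o\right)}$ ($S{\left(o \right)} = \frac{o}{2 o \left(-3 + o\right)} = o \frac{1}{2 o \left(-3 + o\right)} = \frac{1}{2 \left(-3 + o\right)}$)
$\left(7 + S{\left(-1 \right)} 1\right) \left(-8 + \frac{1}{143 + 131}\right) = \left(7 + \frac{1}{2 \left(-3 - 1\right)} 1\right) \left(-8 + \frac{1}{143 + 131}\right) = \left(7 + \frac{1}{2 \left(-4\right)} 1\right) \left(-8 + \frac{1}{274}\right) = \left(7 + \frac{1}{2} \left(- \frac{1}{4}\right) 1\right) \left(-8 + \frac{1}{274}\right) = \left(7 - \frac{1}{8}\right) \left(- \frac{2191}{274}\right) = \frac{55}{8} \left(- \frac{2191}{274}\right) = - \frac{120505}{2192}$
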